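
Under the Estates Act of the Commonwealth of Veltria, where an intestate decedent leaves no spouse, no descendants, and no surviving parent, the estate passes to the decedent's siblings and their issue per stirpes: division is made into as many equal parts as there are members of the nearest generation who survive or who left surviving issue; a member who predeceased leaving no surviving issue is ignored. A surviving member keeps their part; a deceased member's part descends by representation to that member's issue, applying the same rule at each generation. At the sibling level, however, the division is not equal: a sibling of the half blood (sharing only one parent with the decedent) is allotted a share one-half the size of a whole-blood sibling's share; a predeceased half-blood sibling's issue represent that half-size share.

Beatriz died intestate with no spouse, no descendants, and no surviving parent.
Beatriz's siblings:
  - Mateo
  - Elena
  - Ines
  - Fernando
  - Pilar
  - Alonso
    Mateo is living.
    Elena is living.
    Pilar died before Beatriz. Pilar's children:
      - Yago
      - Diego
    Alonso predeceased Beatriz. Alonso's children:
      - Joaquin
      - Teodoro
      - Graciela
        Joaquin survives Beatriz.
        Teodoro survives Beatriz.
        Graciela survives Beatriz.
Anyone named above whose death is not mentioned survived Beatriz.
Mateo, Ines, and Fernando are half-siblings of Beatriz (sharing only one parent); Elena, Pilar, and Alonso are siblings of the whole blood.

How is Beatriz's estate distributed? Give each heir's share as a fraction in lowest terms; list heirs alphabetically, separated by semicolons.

Diego 1/9; Elena 2/9; Fernando 1/9; Graciela 2/27; Ines 1/9; Joaquin 2/27; Mateo 1/9; Teodoro 2/27; Yago 1/9

No spouse, descendants, or parent survives, so the estate passes to Beatriz's siblings per stirpes.
Half-blood siblings count for one-half the weight of whole-blood siblings at the initial division.
Dividing 1 in proportion to weights (total weight 9/2): Mateo (weight 1/2) → 1/9; Elena (weight 1) → 2/9; Ines (weight 1/2) → 1/9; Fernando (weight 1/2) → 1/9; Pilar (weight 1) → 2/9; Alonso (weight 1) → 2/9.
Mateo is living and takes 1/9.
Elena is living and takes 2/9.
Ines is living and takes 1/9.
Fernando is living and takes 1/9.
Pilar predeceased; the 2/9 allotted to Pilar's branch passes to Pilar's issue by representation.
The 2/9 is divided into 2 equal shares of 1/9 among Yago, Diego.
Yago is living and takes 1/9.
Diego is living and takes 1/9.
Alonso predeceased; the 2/9 allotted to Alonso's branch passes to Alonso's issue by representation.
The 2/9 is divided into 3 equal shares of 2/27 among Joaquin, Teodoro, Graciela.
Joaquin is living and takes 2/27.
Teodoro is living and takes 2/27.
Graciela is living and takes 2/27.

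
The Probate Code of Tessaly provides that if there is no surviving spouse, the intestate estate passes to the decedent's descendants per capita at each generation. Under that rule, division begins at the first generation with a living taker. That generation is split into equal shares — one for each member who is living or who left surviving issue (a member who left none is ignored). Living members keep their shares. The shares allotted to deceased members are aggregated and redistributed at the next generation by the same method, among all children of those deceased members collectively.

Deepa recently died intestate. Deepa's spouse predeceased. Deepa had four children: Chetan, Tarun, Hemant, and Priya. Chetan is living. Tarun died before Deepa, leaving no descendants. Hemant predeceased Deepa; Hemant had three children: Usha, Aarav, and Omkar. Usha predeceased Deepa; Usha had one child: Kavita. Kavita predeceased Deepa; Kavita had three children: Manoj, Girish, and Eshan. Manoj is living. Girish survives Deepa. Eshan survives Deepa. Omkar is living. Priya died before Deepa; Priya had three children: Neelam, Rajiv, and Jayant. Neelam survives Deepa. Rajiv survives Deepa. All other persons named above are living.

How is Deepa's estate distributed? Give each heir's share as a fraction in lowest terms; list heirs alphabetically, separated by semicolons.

Aarav 1/9; Chetan 1/3; Eshan 1/27; Girish 1/27; Jayant 1/9; Manoj 1/27; Neelam 1/9; Omkar 1/9; Rajiv 1/9

There is no surviving spouse, so the entire estate passes to Deepa's descendants per capita at each generation.
At generation 1 (Chetan, Hemant, Priya) there are 3 shares of (1)/3 = 1/3 each.
Living: Chetan — each takes 1/3.
Deceased: Hemant and Priya. Their combined 2/3 is pooled and carried to generation 2.
At generation 2 (Usha, Aarav, Omkar, Neelam, Rajiv, Jayant) there are 6 shares of (2/3)/6 = 1/9 each.
Living: Aarav, Omkar, Neelam, Rajiv, and Jayant — each takes 1/9.
Deceased: Usha. That 1/9 share is carried to generation 3.
At generation 3 (Kavita) there are 1 shares of (1/9)/1 = 1/9 each.
Deceased: Kavita. That 1/9 share is carried to generation 4.
At generation 4 (Manoj, Girish, Eshan) there are 3 shares of (1/9)/3 = 1/27 each.
Living: Manoj, Girish, and Eshan — each takes 1/27.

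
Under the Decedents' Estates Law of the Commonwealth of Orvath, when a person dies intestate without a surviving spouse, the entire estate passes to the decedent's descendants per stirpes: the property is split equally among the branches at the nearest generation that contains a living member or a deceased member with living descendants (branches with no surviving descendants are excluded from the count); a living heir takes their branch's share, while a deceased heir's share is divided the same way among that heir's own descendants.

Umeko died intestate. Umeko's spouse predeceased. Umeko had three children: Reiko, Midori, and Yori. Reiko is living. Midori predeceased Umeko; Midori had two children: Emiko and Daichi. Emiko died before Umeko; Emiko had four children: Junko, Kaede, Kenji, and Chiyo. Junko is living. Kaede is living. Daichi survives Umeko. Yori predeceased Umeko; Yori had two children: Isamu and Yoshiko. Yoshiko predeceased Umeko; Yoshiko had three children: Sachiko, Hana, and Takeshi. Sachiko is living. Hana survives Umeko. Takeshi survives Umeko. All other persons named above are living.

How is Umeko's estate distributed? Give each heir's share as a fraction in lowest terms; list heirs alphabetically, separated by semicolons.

Chiyo 1/24; Daichi 1/6; Hana 1/18; Isamu 1/6; Junko 1/24; Kaede 1/24; Kenji 1/24; Reiko 1/3; Sachiko 1/18; Takeshi 1/18

There is no surviving spouse, so the entire estate passes to Umeko's descendants per stirpes.
The estate is divided into 3 equal shares of 1/3 among Reiko, Midori, Yori.
Reiko is living and takes 1/3.
Midori predeceased; the 1/3 allotted to Midori's branch passes to Midori's issue by representation.
The 1/3 is divided into 2 equal shares of 1/6 among Emiko, Daichi.
Emiko predeceased; the 1/6 allotted to Emiko's branch passes to Emiko's issue by representation.
The 1/6 is divided into 4 equal shares of 1/24 among Junko, Kaede, Kenji, Chiyo.
Junko is living and takes 1/24.
Kaede is living and takes 1/24.
Kenji is living and takes 1/24.
Chiyo is living and takes 1/24.
Daichi is living and takes 1/6.
Yori predeceased; the 1/3 allotted to Yori's branch passes to Yori's issue by representation.
The 1/3 is divided into 2 equal shares of 1/6 among Isamu, Yoshiko.
Isamu is living and takes 1/6.
Yoshiko predeceased; the 1/6 allotted to Yoshiko's branch passes to Yoshiko's issue by representation.
The 1/6 is divided into 3 equal shares of 1/18 among Sachiko, Hana, Takeshi.
Sachiko is living and takes 1/18.
Hana is living and takes 1/18.
Takeshi is living and takes 1/18.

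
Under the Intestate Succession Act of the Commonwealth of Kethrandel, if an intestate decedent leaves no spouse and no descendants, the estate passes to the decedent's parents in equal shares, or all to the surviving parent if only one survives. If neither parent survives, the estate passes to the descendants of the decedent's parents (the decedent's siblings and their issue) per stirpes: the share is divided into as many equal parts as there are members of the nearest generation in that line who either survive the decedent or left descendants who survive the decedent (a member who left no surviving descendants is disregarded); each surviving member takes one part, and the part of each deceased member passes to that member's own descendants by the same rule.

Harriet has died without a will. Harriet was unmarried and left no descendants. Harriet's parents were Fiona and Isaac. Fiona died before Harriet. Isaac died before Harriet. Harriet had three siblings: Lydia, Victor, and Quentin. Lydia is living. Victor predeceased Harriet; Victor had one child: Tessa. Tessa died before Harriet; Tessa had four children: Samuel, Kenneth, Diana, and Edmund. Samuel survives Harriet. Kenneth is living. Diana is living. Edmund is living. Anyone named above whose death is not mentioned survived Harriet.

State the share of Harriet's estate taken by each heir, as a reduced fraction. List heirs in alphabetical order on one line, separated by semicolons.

Diana 1/12; Edmund 1/12; Kenneth 1/12; Lydia 1/3; Quentin 1/3; Samuel 1/12

Neither parent survives and there are no descendants, so the estate passes to Harriet's siblings and their issue per stirpes.
The estate is divided into 3 equal shares of 1/3 among Lydia, Victor, Quentin.
Lydia is living and takes 1/3.
Victor predeceased; the 1/3 allotted to Victor's branch passes to Victor's issue by representation.
Tessa's line is the sole branch at this level, so the full 1/3 passes to Tessa's issue by representation.
The 1/3 is divided into 4 equal shares of 1/12 among Samuel, Kenneth, Diana, Edmund.
Samuel is living and takes 1/12.
Kenneth is living and takes 1/12.
Diana is living and takes 1/12.
Edmund is living and takes 1/12.
Quentin is living and takes 1/3.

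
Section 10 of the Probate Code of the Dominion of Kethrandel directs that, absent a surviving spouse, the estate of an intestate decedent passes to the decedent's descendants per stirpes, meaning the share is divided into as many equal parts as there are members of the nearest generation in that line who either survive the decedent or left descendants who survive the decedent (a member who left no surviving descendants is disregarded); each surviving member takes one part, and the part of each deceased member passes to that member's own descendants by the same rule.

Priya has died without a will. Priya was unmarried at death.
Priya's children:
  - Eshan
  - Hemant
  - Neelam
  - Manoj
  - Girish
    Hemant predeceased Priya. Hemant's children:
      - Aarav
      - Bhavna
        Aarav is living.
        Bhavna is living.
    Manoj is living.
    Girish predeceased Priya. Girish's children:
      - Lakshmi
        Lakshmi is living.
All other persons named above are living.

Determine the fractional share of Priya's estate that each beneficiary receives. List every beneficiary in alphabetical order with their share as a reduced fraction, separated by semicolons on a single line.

Aarav 1/10; Bhavna 1/10; Eshan 1/5; Lakshmi 1/5; Manoj 1/5; Neelam 1/5

There is no surviving spouse, so the entire estate passes to Priya's descendants per stirpes.
The estate is divided into 5 equal shares of 1/5 among Eshan, Hemant, Neelam, Manoj, Girish.
Eshan is living and takes 1/5.
Hemant predeceased; the 1/5 allotted to Hemant's branch passes to Hemant's issue by representation.
The 1/5 is divided into 2 equal shares of 1/10 among Aarav, Bhavna.
Aarav is living and takes 1/10.
Bhavna is living and takes 1/10.
Neelam is living and takes 1/5.
Manoj is living and takes 1/5.
Girish predeceased; the 1/5 allotted to Girish's branch passes to Girish's issue by representation.
Lakshmi is the sole taker at this level and receives the full 1/5.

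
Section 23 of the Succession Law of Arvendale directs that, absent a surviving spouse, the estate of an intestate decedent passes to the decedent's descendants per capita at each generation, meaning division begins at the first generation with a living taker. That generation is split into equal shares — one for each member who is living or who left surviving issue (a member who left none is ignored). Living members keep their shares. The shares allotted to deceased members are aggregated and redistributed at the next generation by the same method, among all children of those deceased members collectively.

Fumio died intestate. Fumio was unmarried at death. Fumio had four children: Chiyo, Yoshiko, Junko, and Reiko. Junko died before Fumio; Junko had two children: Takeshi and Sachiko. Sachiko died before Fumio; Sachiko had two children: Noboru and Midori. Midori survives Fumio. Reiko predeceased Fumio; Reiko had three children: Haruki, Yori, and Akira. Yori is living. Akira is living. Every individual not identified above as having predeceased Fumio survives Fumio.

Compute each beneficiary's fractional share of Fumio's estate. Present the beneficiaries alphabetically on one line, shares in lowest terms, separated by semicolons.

Akira 1/10; Chiyo 1/4; Haruki 1/10; Midori 1/20; Noboru 1/20; Takeshi 1/10; Yori 1/10; Yoshiko 1/4

There is no surviving spouse, so the entire estate passes to Fumio's descendants per capita at each generation.
At generation 1 (Chiyo, Yoshiko, Junko, Reiko) there are 4 shares of (1)/4 = 1/4 each.
Living: Chiyo and Yoshiko — each takes 1/4.
Deceased: Junko and Reiko. Their combined 1/2 is pooled and carried to generation 2.
At generation 2 (Takeshi, Sachiko, Haruki, Yori, Akira) there are 5 shares of (1/2)/5 = 1/10 each.
Living: Takeshi, Haruki, Yori, and Akira — each takes 1/10.
Deceased: Sachiko. That 1/10 share is carried to generation 3.
At generation 3 (Noboru, Midori) there are 2 shares of (1/10)/2 = 1/20 each.
Living: Noboru and Midori — each takes 1/20.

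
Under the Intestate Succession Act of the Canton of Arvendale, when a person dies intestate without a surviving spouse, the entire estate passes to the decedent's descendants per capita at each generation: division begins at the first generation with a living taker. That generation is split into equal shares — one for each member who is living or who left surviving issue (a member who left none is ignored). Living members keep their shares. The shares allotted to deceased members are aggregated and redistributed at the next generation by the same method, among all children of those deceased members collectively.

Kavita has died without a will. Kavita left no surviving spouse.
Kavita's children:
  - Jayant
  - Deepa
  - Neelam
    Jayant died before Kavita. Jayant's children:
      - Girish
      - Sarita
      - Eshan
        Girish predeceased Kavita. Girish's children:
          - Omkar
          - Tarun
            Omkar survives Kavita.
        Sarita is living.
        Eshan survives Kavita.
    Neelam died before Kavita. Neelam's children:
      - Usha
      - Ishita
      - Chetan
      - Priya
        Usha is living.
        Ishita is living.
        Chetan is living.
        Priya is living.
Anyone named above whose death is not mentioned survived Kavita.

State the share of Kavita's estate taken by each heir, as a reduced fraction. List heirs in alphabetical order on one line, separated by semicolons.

Chetan 2/21; Deepa 1/3; Eshan 2/21; Ishita 2/21; Omkar 1/21; Priya 2/21; Sarita 2/21; Tarun 1/21; Usha 2/21

There is no surviving spouse, so the entire estate passes to Kavita's descendants per capita at each generation.
At generation 1 (Jayant, Deepa, Neelam) there are 3 shares of (1)/3 = 1/3 each.
Living: Deepa — each takes 1/3.
Deceased: Jayant and Neelam. Their combined 2/3 is pooled and carried to generation 2.
At generation 2 (Girish, Sarita, Eshan, Usha, Ishita, Chetan, Priya) there are 7 shares of (2/3)/7 = 2/21 each.
Living: Sarita, Eshan, Usha, Ishita, Chetan, and Priya — each takes 2/21.
Deceased: Girish. That 2/21 share is carried to generation 3.
At generation 3 (Omkar, Tarun) there are 2 shares of (2/21)/2 = 1/21 each.
Living: Omkar and Tarun — each takes 1/21.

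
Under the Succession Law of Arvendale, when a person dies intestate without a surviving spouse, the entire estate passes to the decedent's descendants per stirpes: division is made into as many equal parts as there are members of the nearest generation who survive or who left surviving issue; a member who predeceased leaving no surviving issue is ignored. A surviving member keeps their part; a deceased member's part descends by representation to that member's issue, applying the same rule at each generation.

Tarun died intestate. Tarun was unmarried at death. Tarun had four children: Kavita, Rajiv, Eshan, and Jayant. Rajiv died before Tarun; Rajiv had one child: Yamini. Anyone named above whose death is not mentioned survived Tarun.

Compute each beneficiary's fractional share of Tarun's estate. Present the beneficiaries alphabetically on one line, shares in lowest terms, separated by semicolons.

There is no surviving spouse, so the entire estate passes to Tarun's descendants per stirpes.
The estate is divided into 4 equal shares of 1/4 among Kavita, Rajiv, Eshan, Jayant.
Kavita is living and takes 1/4.
Rajiv predeceased; the 1/4 allotted to Rajiv's branch passes to Rajiv's issue by representation.
Yamini is the sole taker at this level and receives the full 1/4.
Eshan is living and takes 1/4.
Jayant is living and takes 1/4.

Eshan 1/4; Jayant 1/4; Kavita 1/4; Yamini 1/4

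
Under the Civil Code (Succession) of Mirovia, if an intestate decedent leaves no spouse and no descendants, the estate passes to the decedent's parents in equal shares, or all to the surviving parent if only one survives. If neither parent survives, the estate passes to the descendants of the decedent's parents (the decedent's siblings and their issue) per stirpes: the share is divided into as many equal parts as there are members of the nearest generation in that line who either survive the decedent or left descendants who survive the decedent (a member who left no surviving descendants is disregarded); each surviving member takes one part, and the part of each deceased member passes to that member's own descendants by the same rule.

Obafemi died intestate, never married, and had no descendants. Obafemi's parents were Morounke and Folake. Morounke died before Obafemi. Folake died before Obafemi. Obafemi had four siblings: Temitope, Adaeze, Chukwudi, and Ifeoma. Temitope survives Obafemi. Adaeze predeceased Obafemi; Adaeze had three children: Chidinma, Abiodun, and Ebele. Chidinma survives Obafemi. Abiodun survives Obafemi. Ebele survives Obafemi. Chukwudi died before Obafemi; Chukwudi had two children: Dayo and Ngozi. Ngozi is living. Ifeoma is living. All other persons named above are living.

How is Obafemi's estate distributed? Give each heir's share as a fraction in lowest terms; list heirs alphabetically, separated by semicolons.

Abiodun 1/12; Chidinma 1/12; Dayo 1/8; Ebele 1/12; Ifeoma 1/4; Ngozi 1/8; Temitope 1/4

Neither parent survives and there are no descendants, so the estate passes to Obafemi's siblings and their issue per stirpes.
The estate is divided into 4 equal shares of 1/4 among Temitope, Adaeze, Chukwudi, Ifeoma.
Temitope is living and takes 1/4.
Adaeze predeceased; the 1/4 allotted to Adaeze's branch passes to Adaeze's issue by representation.
The 1/4 is divided into 3 equal shares of 1/12 among Chidinma, Abiodun, Ebele.
Chidinma is living and takes 1/12.
Abiodun is living and takes 1/12.
Ebele is living and takes 1/12.
Chukwudi predeceased; the 1/4 allotted to Chukwudi's branch passes to Chukwudi's issue by representation.
The 1/4 is divided into 2 equal shares of 1/8 among Dayo, Ngozi.
Dayo is living and takes 1/8.
Ngozi is living and takes 1/8.
Ifeoma is living and takes 1/4.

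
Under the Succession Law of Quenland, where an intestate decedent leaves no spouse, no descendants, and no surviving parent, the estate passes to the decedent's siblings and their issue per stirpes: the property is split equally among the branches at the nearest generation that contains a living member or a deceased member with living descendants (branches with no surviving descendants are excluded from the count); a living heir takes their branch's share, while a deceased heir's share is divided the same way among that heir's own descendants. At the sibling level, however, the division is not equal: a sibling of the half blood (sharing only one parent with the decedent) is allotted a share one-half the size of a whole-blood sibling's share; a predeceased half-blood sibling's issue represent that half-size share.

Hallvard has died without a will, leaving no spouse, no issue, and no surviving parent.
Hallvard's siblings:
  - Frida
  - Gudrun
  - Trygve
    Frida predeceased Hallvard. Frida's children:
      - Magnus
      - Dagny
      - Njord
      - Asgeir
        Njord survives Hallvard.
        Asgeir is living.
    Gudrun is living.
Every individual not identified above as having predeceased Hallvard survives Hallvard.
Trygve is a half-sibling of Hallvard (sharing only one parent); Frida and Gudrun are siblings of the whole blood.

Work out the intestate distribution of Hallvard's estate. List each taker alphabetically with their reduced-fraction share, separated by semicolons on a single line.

Asgeir 1/10; Dagny 1/10; Gudrun 2/5; Magnus 1/10; Njord 1/10; Trygve 1/5

No spouse, descendants, or parent survives, so the estate passes to Hallvard's siblings per stirpes.
Half-blood siblings count for one-half the weight of whole-blood siblings at the initial division.
Dividing 1 in proportion to weights (total weight 5/2): Frida (weight 1) → 2/5; Gudrun (weight 1) → 2/5; Trygve (weight 1/2) → 1/5.
Frida predeceased; the 2/5 allotted to Frida's branch passes to Frida's issue by representation.
The 2/5 is divided into 4 equal shares of 1/10 among Magnus, Dagny, Njord, Asgeir.
Magnus is living and takes 1/10.
Dagny is living and takes 1/10.
Njord is living and takes 1/10.
Asgeir is living and takes 1/10.
Gudrun is living and takes 2/5.
Trygve is living and takes 1/5.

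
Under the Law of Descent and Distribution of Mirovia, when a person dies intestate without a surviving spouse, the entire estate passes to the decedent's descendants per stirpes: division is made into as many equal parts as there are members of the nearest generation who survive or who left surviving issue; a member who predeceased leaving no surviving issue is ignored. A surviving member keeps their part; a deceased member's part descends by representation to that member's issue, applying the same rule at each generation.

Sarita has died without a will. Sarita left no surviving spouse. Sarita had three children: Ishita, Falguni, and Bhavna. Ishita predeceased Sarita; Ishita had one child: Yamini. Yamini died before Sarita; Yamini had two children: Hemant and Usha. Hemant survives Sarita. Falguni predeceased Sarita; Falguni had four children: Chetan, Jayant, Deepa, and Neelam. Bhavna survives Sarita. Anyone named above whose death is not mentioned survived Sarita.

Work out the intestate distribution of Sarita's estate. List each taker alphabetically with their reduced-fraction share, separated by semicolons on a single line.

There is no surviving spouse, so the entire estate passes to Sarita's descendants per stirpes.
The estate is divided into 3 equal shares of 1/3 among Ishita, Falguni, Bhavna.
Ishita predeceased; the 1/3 allotted to Ishita's branch passes to Ishita's issue by representation.
Yamini's line is the sole branch at this level, so the full 1/3 passes to Yamini's issue by representation.
The 1/3 is divided into 2 equal shares of 1/6 among Hemant, Usha.
Hemant is living and takes 1/6.
Usha is living and takes 1/6.
Falguni predeceased; the 1/3 allotted to Falguni's branch passes to Falguni's issue by representation.
The 1/3 is divided into 4 equal shares of 1/12 among Chetan, Jayant, Deepa, Neelam.
Chetan is living and takes 1/12.
Jayant is living and takes 1/12.
Deepa is living and takes 1/12.
Neelam is living and takes 1/12.
Bhavna is living and takes 1/3.

Bhavna 1/3; Chetan 1/12; Deepa 1/12; Hemant 1/6; Jayant 1/12; Neelam 1/12; Usha 1/6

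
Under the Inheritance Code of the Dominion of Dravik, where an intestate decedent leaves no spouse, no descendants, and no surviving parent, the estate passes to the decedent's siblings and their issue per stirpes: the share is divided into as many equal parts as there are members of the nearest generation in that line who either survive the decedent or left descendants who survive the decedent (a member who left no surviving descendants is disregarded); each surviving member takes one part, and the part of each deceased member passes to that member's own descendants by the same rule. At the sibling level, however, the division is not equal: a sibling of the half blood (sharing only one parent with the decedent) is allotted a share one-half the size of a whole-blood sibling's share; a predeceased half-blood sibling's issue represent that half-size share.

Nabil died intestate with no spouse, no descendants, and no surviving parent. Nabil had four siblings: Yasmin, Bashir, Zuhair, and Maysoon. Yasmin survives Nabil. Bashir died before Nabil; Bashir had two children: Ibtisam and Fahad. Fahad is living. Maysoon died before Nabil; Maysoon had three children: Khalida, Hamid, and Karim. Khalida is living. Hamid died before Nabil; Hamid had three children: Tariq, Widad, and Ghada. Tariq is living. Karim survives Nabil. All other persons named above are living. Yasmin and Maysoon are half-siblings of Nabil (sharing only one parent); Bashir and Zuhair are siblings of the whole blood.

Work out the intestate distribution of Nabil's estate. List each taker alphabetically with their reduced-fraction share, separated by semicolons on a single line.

Fahad 1/6; Ghada 1/54; Ibtisam 1/6; Karim 1/18; Khalida 1/18; Tariq 1/54; Widad 1/54; Yasmin 1/6; Zuhair 1/3

No spouse, descendants, or parent survives, so the estate passes to Nabil's siblings per stirpes.
Half-blood siblings count for one-half the weight of whole-blood siblings at the initial division.
Dividing 1 in proportion to weights (total weight 3): Yasmin (weight 1/2) → 1/6; Bashir (weight 1) → 1/3; Zuhair (weight 1) → 1/3; Maysoon (weight 1/2) → 1/6.
Yasmin is living and takes 1/6.
Bashir predeceased; the 1/3 allotted to Bashir's branch passes to Bashir's issue by representation.
The 1/3 is divided into 2 equal shares of 1/6 among Ibtisam, Fahad.
Ibtisam is living and takes 1/6.
Fahad is living and takes 1/6.
Zuhair is living and takes 1/3.
Maysoon predeceased; the 1/6 allotted to Maysoon's branch passes to Maysoon's issue by representation.
The 1/6 is divided into 3 equal shares of 1/18 among Khalida, Hamid, Karim.
Khalida is living and takes 1/18.
Hamid predeceased; the 1/18 allotted to Hamid's branch passes to Hamid's issue by representation.
The 1/18 is divided into 3 equal shares of 1/54 among Tariq, Widad, Ghada.
Tariq is living and takes 1/54.
Widad is living and takes 1/54.
Ghada is living and takes 1/54.
Karim is living and takes 1/18.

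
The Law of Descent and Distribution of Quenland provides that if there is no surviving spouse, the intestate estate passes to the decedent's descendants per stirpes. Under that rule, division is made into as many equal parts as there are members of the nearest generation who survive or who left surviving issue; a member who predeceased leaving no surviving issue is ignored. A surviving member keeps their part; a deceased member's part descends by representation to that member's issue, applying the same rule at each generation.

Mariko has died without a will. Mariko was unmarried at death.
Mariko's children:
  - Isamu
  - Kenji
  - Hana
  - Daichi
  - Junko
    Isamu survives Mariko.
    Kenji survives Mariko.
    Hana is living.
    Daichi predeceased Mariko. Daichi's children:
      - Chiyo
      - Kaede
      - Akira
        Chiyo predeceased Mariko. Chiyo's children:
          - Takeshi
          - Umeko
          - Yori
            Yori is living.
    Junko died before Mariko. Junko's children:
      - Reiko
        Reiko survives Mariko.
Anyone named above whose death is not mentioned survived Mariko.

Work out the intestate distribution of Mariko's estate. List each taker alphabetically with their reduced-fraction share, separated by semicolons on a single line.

There is no surviving spouse, so the entire estate passes to Mariko's descendants per stirpes.
The estate is divided into 5 equal shares of 1/5 among Isamu, Kenji, Hana, Daichi, Junko.
Isamu is living and takes 1/5.
Kenji is living and takes 1/5.
Hana is living and takes 1/5.
Daichi predeceased; the 1/5 allotted to Daichi's branch passes to Daichi's issue by representation.
The 1/5 is divided into 3 equal shares of 1/15 among Chiyo, Kaede, Akira.
Chiyo predeceased; the 1/15 allotted to Chiyo's branch passes to Chiyo's issue by representation.
The 1/15 is divided into 3 equal shares of 1/45 among Takeshi, Umeko, Yori.
Takeshi is living and takes 1/45.
Umeko is living and takes 1/45.
Yori is living and takes 1/45.
Kaede is living and takes 1/15.
Akira is living and takes 1/15.
Junko predeceased; the 1/5 allotted to Junko's branch passes to Junko's issue by representation.
Reiko is the sole taker at this level and receives the full 1/5.

Akira 1/15; Hana 1/5; Isamu 1/5; Kaede 1/15; Kenji 1/5; Reiko 1/5; Takeshi 1/45; Umeko 1/45; Yori 1/45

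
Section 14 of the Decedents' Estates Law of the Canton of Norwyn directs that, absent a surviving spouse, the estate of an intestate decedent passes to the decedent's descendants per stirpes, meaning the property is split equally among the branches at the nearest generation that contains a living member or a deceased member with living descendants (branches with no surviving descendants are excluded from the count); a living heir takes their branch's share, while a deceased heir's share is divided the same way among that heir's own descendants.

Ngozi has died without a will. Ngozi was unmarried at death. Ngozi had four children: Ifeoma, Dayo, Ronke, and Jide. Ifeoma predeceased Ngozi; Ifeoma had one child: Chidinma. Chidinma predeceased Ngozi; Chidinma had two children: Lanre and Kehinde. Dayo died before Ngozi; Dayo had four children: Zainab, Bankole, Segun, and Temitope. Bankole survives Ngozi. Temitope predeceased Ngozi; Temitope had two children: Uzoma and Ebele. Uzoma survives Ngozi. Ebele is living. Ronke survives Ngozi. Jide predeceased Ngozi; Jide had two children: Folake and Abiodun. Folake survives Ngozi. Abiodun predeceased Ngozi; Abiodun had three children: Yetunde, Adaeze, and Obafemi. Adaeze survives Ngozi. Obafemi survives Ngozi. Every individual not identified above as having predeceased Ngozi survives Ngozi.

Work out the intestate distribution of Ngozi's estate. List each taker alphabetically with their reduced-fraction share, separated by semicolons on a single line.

Adaeze 1/24; Bankole 1/16; Ebele 1/32; Folake 1/8; Kehinde 1/8; Lanre 1/8; Obafemi 1/24; Ronke 1/4; Segun 1/16; Uzoma 1/32; Yetunde 1/24; Zainab 1/16

There is no surviving spouse, so the entire estate passes to Ngozi's descendants per stirpes.
The estate is divided into 4 equal shares of 1/4 among Ifeoma, Dayo, Ronke, Jide.
Ifeoma predeceased; the 1/4 allotted to Ifeoma's branch passes to Ifeoma's issue by representation.
Chidinma's line is the sole branch at this level, so the full 1/4 passes to Chidinma's issue by representation.
The 1/4 is divided into 2 equal shares of 1/8 among Lanre, Kehinde.
Lanre is living and takes 1/8.
Kehinde is living and takes 1/8.
Dayo predeceased; the 1/4 allotted to Dayo's branch passes to Dayo's issue by representation.
The 1/4 is divided into 4 equal shares of 1/16 among Zainab, Bankole, Segun, Temitope.
Zainab is living and takes 1/16.
Bankole is living and takes 1/16.
Segun is living and takes 1/16.
Temitope predeceased; the 1/16 allotted to Temitope's branch passes to Temitope's issue by representation.
The 1/16 is divided into 2 equal shares of 1/32 among Uzoma, Ebele.
Uzoma is living and takes 1/32.
Ebele is living and takes 1/32.
Ronke is living and takes 1/4.
Jide predeceased; the 1/4 allotted to Jide's branch passes to Jide's issue by representation.
The 1/4 is divided into 2 equal shares of 1/8 among Folake, Abiodun.
Folake is living and takes 1/8.
Abiodun predeceased; the 1/8 allotted to Abiodun's branch passes to Abiodun's issue by representation.
The 1/8 is divided into 3 equal shares of 1/24 among Yetunde, Adaeze, Obafemi.
Yetunde is living and takes 1/24.
Adaeze is living and takes 1/24.
Obafemi is living and takes 1/24.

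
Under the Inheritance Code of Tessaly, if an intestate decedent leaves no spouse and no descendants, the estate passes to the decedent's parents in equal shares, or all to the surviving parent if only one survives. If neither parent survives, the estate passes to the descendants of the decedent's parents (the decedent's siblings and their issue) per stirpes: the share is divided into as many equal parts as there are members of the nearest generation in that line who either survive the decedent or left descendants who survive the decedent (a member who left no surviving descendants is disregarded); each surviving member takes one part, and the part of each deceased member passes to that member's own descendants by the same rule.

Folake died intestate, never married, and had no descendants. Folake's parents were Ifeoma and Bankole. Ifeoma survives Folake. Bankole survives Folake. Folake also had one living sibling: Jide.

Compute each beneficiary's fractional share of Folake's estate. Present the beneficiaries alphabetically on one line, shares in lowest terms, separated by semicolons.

Both parents survive, so Ifeoma and Bankole each take 1/2. The siblings take nothing because a surviving parent has priority.

Bankole 1/2; Ifeoma 1/2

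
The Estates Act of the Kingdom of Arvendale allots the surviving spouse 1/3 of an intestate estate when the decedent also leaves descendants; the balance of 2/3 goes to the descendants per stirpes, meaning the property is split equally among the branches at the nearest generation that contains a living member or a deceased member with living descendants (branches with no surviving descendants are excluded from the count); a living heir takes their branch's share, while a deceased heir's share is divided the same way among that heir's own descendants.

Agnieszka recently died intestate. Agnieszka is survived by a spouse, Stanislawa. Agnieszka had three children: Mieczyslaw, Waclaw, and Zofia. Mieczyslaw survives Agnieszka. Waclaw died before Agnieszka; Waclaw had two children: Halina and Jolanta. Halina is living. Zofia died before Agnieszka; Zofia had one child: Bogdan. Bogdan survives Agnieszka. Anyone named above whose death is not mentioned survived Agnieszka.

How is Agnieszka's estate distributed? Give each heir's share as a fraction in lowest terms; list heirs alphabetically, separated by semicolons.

Stanislawa, as surviving spouse, takes 1/3.
The remaining 2/3 passes to Agnieszka's descendants per stirpes.
The 2/3 is divided into 3 equal shares of 2/9 among Mieczyslaw, Waclaw, Zofia.
Mieczyslaw is living and takes 2/9.
Waclaw predeceased; the 2/9 allotted to Waclaw's branch passes to Waclaw's issue by representation.
The 2/9 is divided into 2 equal shares of 1/9 among Halina, Jolanta.
Halina is living and takes 1/9.
Jolanta is living and takes 1/9.
Zofia predeceased; the 2/9 allotted to Zofia's branch passes to Zofia's issue by representation.
Bogdan is the sole taker at this level and receives the full 2/9.

Bogdan 2/9; Halina 1/9; Jolanta 1/9; Mieczyslaw 2/9; Stanislawa 1/3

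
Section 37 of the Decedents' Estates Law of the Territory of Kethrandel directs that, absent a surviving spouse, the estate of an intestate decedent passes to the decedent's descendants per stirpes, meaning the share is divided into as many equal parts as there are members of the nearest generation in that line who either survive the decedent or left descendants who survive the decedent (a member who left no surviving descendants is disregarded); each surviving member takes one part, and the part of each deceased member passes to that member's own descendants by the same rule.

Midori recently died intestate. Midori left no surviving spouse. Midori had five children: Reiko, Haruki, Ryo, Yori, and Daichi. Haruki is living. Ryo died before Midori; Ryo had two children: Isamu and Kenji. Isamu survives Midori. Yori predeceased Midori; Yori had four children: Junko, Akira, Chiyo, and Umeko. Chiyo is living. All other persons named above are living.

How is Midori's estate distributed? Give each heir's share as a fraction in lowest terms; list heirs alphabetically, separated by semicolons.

There is no surviving spouse, so the entire estate passes to Midori's descendants per stirpes.
The estate is divided into 5 equal shares of 1/5 among Reiko, Haruki, Ryo, Yori, Daichi.
Reiko is living and takes 1/5.
Haruki is living and takes 1/5.
Ryo predeceased; the 1/5 allotted to Ryo's branch passes to Ryo's issue by representation.
The 1/5 is divided into 2 equal shares of 1/10 among Isamu, Kenji.
Isamu is living and takes 1/10.
Kenji is living and takes 1/10.
Yori predeceased; the 1/5 allotted to Yori's branch passes to Yori's issue by representation.
The 1/5 is divided into 4 equal shares of 1/20 among Junko, Akira, Chiyo, Umeko.
Junko is living and takes 1/20.
Akira is living and takes 1/20.
Chiyo is living and takes 1/20.
Umeko is living and takes 1/20.
Daichi is living and takes 1/5.

Akira 1/20; Chiyo 1/20; Daichi 1/5; Haruki 1/5; Isamu 1/10; Junko 1/20; Kenji 1/10; Reiko 1/5; Umeko 1/20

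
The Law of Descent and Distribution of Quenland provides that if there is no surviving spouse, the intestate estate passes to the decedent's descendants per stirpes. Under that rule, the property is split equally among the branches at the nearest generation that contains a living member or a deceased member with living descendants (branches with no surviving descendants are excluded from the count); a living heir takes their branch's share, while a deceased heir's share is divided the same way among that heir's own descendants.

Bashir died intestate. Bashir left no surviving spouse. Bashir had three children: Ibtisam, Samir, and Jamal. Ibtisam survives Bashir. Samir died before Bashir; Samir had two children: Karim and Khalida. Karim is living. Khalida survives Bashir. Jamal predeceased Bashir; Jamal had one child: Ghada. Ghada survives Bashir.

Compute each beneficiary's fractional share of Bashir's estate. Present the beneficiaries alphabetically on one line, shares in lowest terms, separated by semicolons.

There is no surviving spouse, so the entire estate passes to Bashir's descendants per stirpes.
The estate is divided into 3 equal shares of 1/3 among Ibtisam, Samir, Jamal.
Ibtisam is living and takes 1/3.
Samir predeceased; the 1/3 allotted to Samir's branch passes to Samir's issue by representation.
The 1/3 is divided into 2 equal shares of 1/6 among Karim, Khalida.
Karim is living and takes 1/6.
Khalida is living and takes 1/6.
Jamal predeceased; the 1/3 allotted to Jamal's branch passes to Jamal's issue by representation.
Ghada is the sole taker at this level and receives the full 1/3.

Ghada 1/3; Ibtisam 1/3; Karim 1/6; Khalida 1/6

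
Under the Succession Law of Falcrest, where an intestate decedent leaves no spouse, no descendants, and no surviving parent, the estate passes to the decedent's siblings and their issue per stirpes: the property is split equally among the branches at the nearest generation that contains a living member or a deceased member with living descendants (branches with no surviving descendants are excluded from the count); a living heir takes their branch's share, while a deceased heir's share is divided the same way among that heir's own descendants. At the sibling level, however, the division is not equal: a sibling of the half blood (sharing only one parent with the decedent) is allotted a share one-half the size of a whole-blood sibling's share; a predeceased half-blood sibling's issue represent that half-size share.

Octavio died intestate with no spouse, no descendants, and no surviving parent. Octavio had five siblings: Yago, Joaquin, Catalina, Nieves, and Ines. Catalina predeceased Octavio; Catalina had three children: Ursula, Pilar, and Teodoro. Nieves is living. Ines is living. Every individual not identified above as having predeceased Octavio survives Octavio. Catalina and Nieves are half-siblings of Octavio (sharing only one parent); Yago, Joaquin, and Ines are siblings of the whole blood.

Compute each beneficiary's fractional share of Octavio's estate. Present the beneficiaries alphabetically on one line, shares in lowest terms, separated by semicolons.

Ines 1/4; Joaquin 1/4; Nieves 1/8; Pilar 1/24; Teodoro 1/24; Ursula 1/24; Yago 1/4

No spouse, descendants, or parent survives, so the estate passes to Octavio's siblings per stirpes.
Half-blood siblings count for one-half the weight of whole-blood siblings at the initial division.
Dividing 1 in proportion to weights (total weight 4): Yago (weight 1) → 1/4; Joaquin (weight 1) → 1/4; Catalina (weight 1/2) → 1/8; Nieves (weight 1/2) → 1/8; Ines (weight 1) → 1/4.
Yago is living and takes 1/4.
Joaquin is living and takes 1/4.
Catalina predeceased; the 1/8 allotted to Catalina's branch passes to Catalina's issue by representation.
The 1/8 is divided into 3 equal shares of 1/24 among Ursula, Pilar, Teodoro.
Ursula is living and takes 1/24.
Pilar is living and takes 1/24.
Teodoro is living and takes 1/24.
Nieves is living and takes 1/8.
Ines is living and takes 1/4.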